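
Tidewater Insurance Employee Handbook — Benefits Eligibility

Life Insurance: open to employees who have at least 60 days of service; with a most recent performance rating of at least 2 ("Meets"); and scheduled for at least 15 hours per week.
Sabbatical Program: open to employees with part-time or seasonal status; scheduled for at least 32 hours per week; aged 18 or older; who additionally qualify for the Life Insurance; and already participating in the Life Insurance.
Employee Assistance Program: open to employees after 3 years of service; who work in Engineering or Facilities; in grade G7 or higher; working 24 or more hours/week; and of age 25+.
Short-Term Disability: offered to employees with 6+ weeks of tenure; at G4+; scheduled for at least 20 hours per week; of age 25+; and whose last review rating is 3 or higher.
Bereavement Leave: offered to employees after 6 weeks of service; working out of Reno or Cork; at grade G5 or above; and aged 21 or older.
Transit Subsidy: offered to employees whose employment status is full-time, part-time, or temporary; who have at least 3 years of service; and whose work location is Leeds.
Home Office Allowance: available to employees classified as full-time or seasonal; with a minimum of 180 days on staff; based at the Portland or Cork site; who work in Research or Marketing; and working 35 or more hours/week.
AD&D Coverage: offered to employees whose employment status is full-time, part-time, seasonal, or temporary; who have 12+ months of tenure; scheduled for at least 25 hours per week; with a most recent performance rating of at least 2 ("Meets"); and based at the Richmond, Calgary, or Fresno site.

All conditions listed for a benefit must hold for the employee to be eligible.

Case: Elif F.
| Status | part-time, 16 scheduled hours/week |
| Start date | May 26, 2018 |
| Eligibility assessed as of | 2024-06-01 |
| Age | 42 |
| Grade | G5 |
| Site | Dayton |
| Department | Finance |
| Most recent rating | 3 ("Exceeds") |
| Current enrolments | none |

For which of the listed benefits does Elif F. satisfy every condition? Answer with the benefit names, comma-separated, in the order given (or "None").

Service from May 26, 2018 to 2024-06-01: 2198 days.
Life Insurance — service 2198 days ≥ 60 days ✓; rating 3 ≥ 2 ✓; 16 hrs/wk ≥ 15 ✓ → eligible.
Sabbatical Program — status part-time ✓; 16 hrs/wk < 32 ✗ → not eligible.
Employee Assistance Program — service 2198 days ≥ 3 years (≈1095 days) ✓; dept Finance ✗ → not eligible.
Short-Term Disability — service 2198 days ≥ 6 weeks (≈42 days) ✓; grade G5 ≥ G4 ✓; 16 hrs/wk < 20 ✗ → not eligible.
Bereavement Leave — service 2198 days ≥ 6 weeks (≈42 days) ✓; site Dayton ✗ (not Reno or Cork) → not eligible.
Transit Subsidy — status part-time ✓; service 2198 days ≥ 3 years (≈1095 days) ✓; site Dayton ✗ (not Leeds) → not eligible.
Home Office Allowance — status part-time ✗ (requires full-time or seasonal) → not eligible.
AD&D Coverage — status part-time ✓; service 2198 days ≥ 12 months (≈360 days) ✓; 16 hrs/wk < 25 ✗ → not eligible.

Life Insurance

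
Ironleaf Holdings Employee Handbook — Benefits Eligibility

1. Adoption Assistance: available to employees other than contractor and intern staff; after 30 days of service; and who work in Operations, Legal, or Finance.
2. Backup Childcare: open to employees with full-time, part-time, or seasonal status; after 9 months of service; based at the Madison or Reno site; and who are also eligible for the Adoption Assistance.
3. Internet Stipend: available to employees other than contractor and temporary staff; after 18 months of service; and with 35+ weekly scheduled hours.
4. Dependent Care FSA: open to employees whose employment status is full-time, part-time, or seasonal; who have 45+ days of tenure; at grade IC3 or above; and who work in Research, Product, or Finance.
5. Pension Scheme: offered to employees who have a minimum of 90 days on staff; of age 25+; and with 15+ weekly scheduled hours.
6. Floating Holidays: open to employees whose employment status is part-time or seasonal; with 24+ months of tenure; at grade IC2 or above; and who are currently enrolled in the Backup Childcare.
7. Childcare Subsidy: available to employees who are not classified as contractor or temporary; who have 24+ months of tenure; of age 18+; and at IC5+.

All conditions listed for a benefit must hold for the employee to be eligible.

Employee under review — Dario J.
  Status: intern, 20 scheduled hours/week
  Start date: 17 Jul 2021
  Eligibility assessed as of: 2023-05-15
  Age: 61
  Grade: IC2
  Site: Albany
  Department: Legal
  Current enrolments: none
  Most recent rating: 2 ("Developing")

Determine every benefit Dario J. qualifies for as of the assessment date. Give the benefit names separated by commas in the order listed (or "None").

Pension Scheme

Service from 17 Jul 2021 to 2023-05-15: 667 days.
Adoption Assistance — status intern ✗ (excluded) → not eligible.
Backup Childcare — status intern ✗ (requires full-time, part-time, or seasonal) → not eligible.
Internet Stipend — status intern ✓ (not excluded); service 667 days ≥ 18 months (≈540 days) ✓; 20 hrs/wk < 35 ✗ → not eligible.
Dependent Care FSA — status intern ✗ (requires full-time, part-time, or seasonal) → not eligible.
Pension Scheme — service 667 days ≥ 90 days ✓; age 61 ≥ 25 ✓; 20 hrs/wk ≥ 15 ✓ → eligible.
Floating Holidays — status intern ✗ (requires part-time or seasonal) → not eligible.
Childcare Subsidy — status intern ✓ (not excluded); service 667 days < 24 months (≈720 days) ✗ → not eligible.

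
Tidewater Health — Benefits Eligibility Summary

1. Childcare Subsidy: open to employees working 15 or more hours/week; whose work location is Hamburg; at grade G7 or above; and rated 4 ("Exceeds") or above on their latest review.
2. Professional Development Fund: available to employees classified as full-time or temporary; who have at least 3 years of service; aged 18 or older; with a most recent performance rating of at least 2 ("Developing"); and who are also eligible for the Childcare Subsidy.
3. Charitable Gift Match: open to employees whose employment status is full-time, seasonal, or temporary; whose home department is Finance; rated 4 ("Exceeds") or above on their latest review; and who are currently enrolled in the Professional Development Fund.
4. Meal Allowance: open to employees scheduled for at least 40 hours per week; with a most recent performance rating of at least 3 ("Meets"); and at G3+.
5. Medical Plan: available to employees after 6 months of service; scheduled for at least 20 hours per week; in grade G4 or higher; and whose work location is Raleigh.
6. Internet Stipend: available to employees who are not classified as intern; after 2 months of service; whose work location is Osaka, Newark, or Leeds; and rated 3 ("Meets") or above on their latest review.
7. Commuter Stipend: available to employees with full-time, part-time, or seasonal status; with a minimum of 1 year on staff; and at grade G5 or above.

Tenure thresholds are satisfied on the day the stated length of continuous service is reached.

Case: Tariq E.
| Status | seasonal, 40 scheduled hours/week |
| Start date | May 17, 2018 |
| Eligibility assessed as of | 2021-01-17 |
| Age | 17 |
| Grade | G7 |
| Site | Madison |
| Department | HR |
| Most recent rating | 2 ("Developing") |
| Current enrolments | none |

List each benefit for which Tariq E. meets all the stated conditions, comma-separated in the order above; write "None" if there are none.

Commuter Stipend

Service from May 17, 2018 to 2021-01-17: 976 days.
Childcare Subsidy — 40 hrs/wk ≥ 15 ✓; site Madison ✗ (not Hamburg) → not eligible.
Professional Development Fund — status seasonal ✗ (requires full-time or temporary) → not eligible.
Charitable Gift Match — status seasonal ✓; dept HR ✗ → not eligible.
Meal Allowance — 40 hrs/wk ≥ 40 ✓; rating 2 < 3 ✗ → not eligible.
Medical Plan — service 976 days ≥ 6 months (≈180 days) ✓; 40 hrs/wk ≥ 20 ✓; grade G7 ≥ G4 ✓; site Madison ✗ (not Raleigh) → not eligible.
Internet Stipend — status seasonal ✓ (not excluded); service 976 days ≥ 2 months (≈60 days) ✓; site Madison ✗ (not Osaka, Newark, or Leeds) → not eligible.
Commuter Stipend — status seasonal ✓; service 976 days ≥ 1 year (≈365 days) ✓; grade G7 ≥ G5 ✓ → eligible.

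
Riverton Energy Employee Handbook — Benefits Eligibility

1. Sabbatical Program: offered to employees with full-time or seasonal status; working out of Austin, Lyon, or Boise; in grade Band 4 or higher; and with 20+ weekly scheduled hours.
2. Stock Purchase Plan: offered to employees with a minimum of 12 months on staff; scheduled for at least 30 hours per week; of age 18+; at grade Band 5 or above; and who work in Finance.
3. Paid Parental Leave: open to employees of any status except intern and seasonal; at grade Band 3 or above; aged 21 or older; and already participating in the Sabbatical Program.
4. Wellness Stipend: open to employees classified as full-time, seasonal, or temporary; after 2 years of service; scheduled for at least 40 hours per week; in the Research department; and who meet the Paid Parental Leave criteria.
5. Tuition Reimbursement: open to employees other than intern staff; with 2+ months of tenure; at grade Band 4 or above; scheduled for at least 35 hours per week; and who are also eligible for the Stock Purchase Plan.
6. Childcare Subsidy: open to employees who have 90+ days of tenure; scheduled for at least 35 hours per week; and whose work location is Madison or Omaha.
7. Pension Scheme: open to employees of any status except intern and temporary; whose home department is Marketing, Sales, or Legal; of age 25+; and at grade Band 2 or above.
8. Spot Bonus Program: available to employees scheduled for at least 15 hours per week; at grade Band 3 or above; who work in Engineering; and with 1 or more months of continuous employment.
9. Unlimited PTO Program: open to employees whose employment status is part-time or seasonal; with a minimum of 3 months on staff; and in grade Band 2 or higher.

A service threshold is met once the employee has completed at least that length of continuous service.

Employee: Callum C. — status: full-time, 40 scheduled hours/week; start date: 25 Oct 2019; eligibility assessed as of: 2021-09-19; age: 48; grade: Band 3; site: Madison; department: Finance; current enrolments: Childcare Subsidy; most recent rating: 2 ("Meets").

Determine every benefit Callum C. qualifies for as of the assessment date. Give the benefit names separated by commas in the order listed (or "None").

Childcare Subsidy

Service from 25 Oct 2019 to 2021-09-19: 695 days.
Sabbatical Program — status full-time ✓; site Madison ✗ (not Austin, Lyon, or Boise) → not eligible.
Stock Purchase Plan — service 695 days ≥ 12 months (≈360 days) ✓; 40 hrs/wk ≥ 30 ✓; age 48 ≥ 18 ✓; grade Band 3 < Band 5 ✗ → not eligible.
Paid Parental Leave — status full-time ✓ (not excluded); grade Band 3 ≥ Band 3 ✓; age 48 ≥ 21 ✓; not enrolled in Sabbatical Program ✗ → not eligible.
Wellness Stipend — status full-time ✓; service 695 days < 2 years (≈730 days) ✗ → not eligible.
Tuition Reimbursement — status full-time ✓ (not excluded); service 695 days ≥ 2 months (≈60 days) ✓; grade Band 3 < Band 4 ✗ → not eligible.
Childcare Subsidy — service 695 days ≥ 90 days ✓; 40 hrs/wk ≥ 35 ✓; site Madison ✓ → eligible.
Pension Scheme — status full-time ✓ (not excluded); dept Finance ✗ → not eligible.
Spot Bonus Program — 40 hrs/wk ≥ 15 ✓; grade Band 3 ≥ Band 3 ✓; dept Finance ✗ → not eligible.
Unlimited PTO Program — status full-time ✗ (requires part-time or seasonal) → not eligible.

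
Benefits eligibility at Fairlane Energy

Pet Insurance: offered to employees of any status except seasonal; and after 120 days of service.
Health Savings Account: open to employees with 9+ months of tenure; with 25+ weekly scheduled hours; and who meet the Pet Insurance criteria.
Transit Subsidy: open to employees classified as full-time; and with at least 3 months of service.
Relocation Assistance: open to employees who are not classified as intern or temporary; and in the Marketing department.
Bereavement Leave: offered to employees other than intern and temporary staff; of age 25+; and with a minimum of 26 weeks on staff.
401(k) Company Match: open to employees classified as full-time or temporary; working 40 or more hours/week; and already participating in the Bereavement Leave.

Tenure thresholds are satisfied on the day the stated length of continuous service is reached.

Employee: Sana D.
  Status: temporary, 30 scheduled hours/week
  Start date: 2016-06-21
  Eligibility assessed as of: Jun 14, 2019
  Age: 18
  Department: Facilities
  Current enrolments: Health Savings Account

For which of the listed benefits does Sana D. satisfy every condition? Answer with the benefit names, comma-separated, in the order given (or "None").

Pet Insurance, Health Savings Account

Service from 2016-06-21 to Jun 14, 2019: 1088 days.
Pet Insurance — status temporary ✓ (not excluded); service 1088 days ≥ 120 days ✓ → eligible.
Health Savings Account — service 1088 days ≥ 9 months (≈270 days) ✓; 30 hrs/wk ≥ 25 ✓; eligible for Pet Insurance ✓ → eligible.
Transit Subsidy — status temporary ✗ (requires full-time) → not eligible.
Relocation Assistance — status temporary ✗ (excluded) → not eligible.
Bereavement Leave — status temporary ✗ (excluded) → not eligible.
401(k) Company Match — status temporary ✓; 30 hrs/wk < 40 ✗ → not eligible.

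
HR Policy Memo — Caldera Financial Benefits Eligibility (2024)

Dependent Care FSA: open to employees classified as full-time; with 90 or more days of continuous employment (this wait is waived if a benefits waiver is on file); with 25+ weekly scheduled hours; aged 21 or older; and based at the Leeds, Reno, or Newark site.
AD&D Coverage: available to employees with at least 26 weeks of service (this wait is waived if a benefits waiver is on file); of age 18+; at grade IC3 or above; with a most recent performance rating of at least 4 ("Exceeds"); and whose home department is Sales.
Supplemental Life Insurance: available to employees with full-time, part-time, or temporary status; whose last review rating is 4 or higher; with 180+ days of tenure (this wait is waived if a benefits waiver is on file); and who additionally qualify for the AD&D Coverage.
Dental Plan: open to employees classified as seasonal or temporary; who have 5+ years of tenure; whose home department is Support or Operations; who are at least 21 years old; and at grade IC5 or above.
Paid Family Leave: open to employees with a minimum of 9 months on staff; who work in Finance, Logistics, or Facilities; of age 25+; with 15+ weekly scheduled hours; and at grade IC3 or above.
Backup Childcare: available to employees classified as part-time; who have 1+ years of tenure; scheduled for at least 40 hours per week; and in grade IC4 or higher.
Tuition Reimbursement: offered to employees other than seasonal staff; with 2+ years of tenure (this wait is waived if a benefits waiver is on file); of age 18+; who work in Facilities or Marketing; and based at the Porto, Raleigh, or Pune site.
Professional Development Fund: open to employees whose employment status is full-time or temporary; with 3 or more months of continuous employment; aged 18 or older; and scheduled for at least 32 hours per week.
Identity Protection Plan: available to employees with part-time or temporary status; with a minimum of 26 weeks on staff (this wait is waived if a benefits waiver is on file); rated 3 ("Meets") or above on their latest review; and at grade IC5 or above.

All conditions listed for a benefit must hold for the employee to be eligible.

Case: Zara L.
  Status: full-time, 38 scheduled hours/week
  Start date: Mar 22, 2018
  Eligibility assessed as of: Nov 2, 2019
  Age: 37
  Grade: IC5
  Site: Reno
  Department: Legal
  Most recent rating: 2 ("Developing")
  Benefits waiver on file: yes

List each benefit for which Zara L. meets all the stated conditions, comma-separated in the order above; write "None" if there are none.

Dependent Care FSA, Professional Development Fund

Service from Mar 22, 2018 to Nov 2, 2019: 590 days.
Dependent Care FSA — status full-time ✓; benefits waiver on file ✓; 38 hrs/wk ≥ 25 ✓; age 37 ≥ 21 ✓; site Reno ✓ → eligible.
AD&D Coverage — benefits waiver on file ✓; age 37 ≥ 18 ✓; grade IC5 ≥ IC3 ✓; rating 2 < 4 ✗ → not eligible.
Supplemental Life Insurance — status full-time ✓; rating 2 < 4 ✗ → not eligible.
Dental Plan — status full-time ✗ (requires seasonal or temporary) → not eligible.
Paid Family Leave — service 590 days ≥ 9 months (≈270 days) ✓; dept Legal ✗ → not eligible.
Backup Childcare — status full-time ✗ (requires part-time) → not eligible.
Tuition Reimbursement — status full-time ✓ (not excluded); benefits waiver on file ✓; age 37 ≥ 18 ✓; dept Legal ✗ → not eligible.
Professional Development Fund — status full-time ✓; service 590 days ≥ 3 months (≈90 days) ✓; age 37 ≥ 18 ✓; 38 hrs/wk ≥ 32 ✓ → eligible.
Identity Protection Plan — status full-time ✗ (requires part-time or temporary) → not eligible.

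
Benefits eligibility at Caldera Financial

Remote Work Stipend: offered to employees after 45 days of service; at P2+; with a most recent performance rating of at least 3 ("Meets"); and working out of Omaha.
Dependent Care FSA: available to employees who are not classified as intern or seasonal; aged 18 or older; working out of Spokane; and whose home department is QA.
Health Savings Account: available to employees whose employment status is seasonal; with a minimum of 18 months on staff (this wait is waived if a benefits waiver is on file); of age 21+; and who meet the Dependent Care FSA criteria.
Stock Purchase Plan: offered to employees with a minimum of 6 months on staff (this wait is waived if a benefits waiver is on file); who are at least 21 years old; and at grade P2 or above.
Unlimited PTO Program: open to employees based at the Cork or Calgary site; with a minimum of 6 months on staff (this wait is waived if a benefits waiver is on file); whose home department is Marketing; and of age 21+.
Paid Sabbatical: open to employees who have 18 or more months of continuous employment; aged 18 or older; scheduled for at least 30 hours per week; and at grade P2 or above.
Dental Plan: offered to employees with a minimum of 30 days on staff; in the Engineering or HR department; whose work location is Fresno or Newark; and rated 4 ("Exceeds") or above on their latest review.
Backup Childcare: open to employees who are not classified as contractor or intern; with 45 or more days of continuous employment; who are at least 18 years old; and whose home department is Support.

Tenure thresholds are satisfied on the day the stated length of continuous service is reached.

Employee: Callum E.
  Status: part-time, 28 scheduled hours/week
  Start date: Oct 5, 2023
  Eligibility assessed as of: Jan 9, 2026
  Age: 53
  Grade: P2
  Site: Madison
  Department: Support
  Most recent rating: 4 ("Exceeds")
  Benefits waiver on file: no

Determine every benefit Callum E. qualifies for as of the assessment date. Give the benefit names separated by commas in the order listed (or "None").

Stock Purchase Plan, Backup Childcare

Service from Oct 5, 2023 to Jan 9, 2026: 827 days.
Remote Work Stipend — service 827 days ≥ 45 days ✓; grade P2 ≥ P2 ✓; rating 4 ≥ 3 ✓; site Madison ✗ (not Omaha) → not eligible.
Dependent Care FSA — status part-time ✓ (not excluded); age 53 ≥ 18 ✓; site Madison ✗ (not Spokane) → not eligible.
Health Savings Account — status part-time ✗ (requires seasonal) → not eligible.
Stock Purchase Plan — no waiver, service 827 days ≥ 6 months (≈180 days) ✓; age 53 ≥ 21 ✓; grade P2 ≥ P2 ✓ → eligible.
Unlimited PTO Program — site Madison ✗ (not Cork or Calgary) → not eligible.
Paid Sabbatical — service 827 days ≥ 18 months (≈540 days) ✓; age 53 ≥ 18 ✓; 28 hrs/wk < 30 ✗ → not eligible.
Dental Plan — service 827 days ≥ 30 days ✓; dept Support ✗ → not eligible.
Backup Childcare — status part-time ✓ (not excluded); service 827 days ≥ 45 days ✓; age 53 ≥ 18 ✓; dept Support ✓ → eligible.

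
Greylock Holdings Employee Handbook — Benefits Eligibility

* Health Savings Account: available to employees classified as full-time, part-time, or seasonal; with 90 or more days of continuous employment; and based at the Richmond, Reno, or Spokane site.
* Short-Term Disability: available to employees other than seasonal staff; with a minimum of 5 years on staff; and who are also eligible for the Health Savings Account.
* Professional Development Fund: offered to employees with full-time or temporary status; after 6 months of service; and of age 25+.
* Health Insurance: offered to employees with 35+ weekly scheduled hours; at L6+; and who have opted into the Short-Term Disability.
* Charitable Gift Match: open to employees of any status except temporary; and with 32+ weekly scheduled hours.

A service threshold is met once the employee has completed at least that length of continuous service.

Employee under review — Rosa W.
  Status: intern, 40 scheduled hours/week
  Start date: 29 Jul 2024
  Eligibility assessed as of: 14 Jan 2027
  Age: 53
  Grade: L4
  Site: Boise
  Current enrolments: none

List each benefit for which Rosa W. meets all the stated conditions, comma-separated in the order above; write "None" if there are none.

Charitable Gift Match

Service from 29 Jul 2024 to 14 Jan 2027: 899 days.
Health Savings Account — status intern ✗ (requires full-time, part-time, or seasonal) → not eligible.
Short-Term Disability — status intern ✓ (not excluded); service 899 days < 5 years (≈1825 days) ✗ → not eligible.
Professional Development Fund — status intern ✗ (requires full-time or temporary) → not eligible.
Health Insurance — 40 hrs/wk ≥ 35 ✓; grade L4 < L6 ✗ → not eligible.
Charitable Gift Match — status intern ✓ (not excluded); 40 hrs/wk ≥ 32 ✓ → eligible.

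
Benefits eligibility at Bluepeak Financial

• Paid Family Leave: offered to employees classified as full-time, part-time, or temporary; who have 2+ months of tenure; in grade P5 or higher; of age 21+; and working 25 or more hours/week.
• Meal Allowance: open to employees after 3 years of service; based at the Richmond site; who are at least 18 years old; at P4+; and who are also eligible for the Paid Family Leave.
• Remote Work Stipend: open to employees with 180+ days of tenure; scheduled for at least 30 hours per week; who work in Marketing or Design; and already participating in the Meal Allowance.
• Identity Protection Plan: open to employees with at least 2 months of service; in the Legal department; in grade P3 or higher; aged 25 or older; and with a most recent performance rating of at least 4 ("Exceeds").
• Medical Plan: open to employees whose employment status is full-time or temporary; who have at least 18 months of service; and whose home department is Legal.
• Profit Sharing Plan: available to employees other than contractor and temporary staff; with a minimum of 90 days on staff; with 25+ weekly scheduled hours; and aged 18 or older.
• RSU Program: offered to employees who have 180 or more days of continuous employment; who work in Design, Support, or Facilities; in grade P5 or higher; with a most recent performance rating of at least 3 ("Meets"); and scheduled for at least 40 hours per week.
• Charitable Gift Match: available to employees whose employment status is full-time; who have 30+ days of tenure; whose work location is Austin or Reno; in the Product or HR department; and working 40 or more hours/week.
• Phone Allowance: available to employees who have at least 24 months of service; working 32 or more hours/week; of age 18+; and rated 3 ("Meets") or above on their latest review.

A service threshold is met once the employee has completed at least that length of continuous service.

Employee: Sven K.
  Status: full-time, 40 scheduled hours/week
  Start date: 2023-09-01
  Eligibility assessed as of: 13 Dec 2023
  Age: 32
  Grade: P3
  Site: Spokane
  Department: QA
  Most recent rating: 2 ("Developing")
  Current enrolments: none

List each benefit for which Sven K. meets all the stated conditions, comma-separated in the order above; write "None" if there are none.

Service from 2023-09-01 to 13 Dec 2023: 103 days.
Paid Family Leave — status full-time ✓; service 103 days ≥ 2 months (≈60 days) ✓; grade P3 < P5 ✗ → not eligible.
Meal Allowance — service 103 days < 3 years (≈1095 days) ✗ → not eligible.
Remote Work Stipend — service 103 days < 180 days ✗ → not eligible.
Identity Protection Plan — service 103 days ≥ 2 months (≈60 days) ✓; dept QA ✗ → not eligible.
Medical Plan — status full-time ✓; service 103 days < 18 months (≈540 days) ✗ → not eligible.
Profit Sharing Plan — status full-time ✓ (not excluded); service 103 days ≥ 90 days ✓; 40 hrs/wk ≥ 25 ✓; age 32 ≥ 18 ✓ → eligible.
RSU Program — service 103 days < 180 days ✗ → not eligible.
Charitable Gift Match — status full-time ✓; service 103 days ≥ 30 days ✓; site Spokane ✗ (not Austin or Reno) → not eligible.
Phone Allowance — service 103 days < 24 months (≈720 days) ✗ → not eligible.

Profit Sharing Plan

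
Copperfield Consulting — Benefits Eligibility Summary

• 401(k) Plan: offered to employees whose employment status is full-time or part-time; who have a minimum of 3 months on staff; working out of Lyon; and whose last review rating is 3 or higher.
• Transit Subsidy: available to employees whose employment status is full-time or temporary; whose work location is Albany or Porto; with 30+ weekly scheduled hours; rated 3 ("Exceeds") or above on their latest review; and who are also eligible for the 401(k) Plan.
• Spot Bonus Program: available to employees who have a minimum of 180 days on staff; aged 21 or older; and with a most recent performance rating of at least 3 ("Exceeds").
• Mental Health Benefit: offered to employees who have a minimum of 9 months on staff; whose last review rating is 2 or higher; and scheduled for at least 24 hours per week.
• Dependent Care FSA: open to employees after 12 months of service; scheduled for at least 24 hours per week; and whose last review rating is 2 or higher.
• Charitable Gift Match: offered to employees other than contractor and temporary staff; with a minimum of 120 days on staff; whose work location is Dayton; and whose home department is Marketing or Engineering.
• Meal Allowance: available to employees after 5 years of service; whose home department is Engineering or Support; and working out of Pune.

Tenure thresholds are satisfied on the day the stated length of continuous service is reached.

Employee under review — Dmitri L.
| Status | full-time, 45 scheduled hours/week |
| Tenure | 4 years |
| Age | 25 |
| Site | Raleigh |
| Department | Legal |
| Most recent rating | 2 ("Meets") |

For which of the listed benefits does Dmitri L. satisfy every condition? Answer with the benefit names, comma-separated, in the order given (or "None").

401(k) Plan — status full-time ✓; service 4 years ≥ 3 months (≈90 days) ✓; site Raleigh ✗ (not Lyon) → not eligible.
Transit Subsidy — status full-time ✓; site Raleigh ✗ (not Albany or Porto) → not eligible.
Spot Bonus Program — service 4 years ≥ 180 days ✓; age 25 ≥ 21 ✓; rating 2 < 3 ✗ → not eligible.
Mental Health Benefit — service 4 years ≥ 9 months (≈270 days) ✓; rating 2 ≥ 2 ✓; 45 hrs/wk ≥ 24 ✓ → eligible.
Dependent Care FSA — service 4 years ≥ 12 months (≈360 days) ✓; 45 hrs/wk ≥ 24 ✓; rating 2 ≥ 2 ✓ → eligible.
Charitable Gift Match — status full-time ✓ (not excluded); service 4 years ≥ 120 days ✓; site Raleigh ✗ (not Dayton) → not eligible.
Meal Allowance — service 4 years < 5 years ✗ → not eligible.

Mental Health Benefit, Dependent Care FSA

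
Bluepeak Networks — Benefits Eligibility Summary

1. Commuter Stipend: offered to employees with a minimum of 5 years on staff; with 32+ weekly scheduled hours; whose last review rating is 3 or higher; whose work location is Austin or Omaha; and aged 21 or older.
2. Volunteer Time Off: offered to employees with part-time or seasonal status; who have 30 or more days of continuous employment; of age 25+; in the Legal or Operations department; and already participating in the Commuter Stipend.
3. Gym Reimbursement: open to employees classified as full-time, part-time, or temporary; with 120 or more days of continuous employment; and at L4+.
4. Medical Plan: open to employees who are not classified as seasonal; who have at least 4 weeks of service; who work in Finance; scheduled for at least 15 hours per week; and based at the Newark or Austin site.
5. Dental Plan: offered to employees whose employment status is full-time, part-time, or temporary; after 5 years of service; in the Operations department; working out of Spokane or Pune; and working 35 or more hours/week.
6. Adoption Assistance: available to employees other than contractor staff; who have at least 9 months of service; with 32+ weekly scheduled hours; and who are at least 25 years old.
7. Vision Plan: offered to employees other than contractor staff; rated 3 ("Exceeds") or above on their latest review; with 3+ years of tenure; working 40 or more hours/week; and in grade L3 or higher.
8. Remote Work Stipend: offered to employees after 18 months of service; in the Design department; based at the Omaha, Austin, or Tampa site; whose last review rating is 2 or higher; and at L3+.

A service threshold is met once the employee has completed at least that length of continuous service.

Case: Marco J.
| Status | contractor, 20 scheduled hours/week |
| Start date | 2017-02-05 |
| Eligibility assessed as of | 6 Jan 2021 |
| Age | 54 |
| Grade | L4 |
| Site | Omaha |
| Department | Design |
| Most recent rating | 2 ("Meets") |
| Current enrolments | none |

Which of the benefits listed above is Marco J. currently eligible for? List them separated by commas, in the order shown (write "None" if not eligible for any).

Remote Work Stipend

Service from 2017-02-05 to 6 Jan 2021: 1431 days.
Commuter Stipend — service 1431 days < 5 years (≈1825 days) ✗ → not eligible.
Volunteer Time Off — status contractor ✗ (requires part-time or seasonal) → not eligible.
Gym Reimbursement — status contractor ✗ (requires full-time, part-time, or temporary) → not eligible.
Medical Plan — status contractor ✓ (not excluded); service 1431 days ≥ 4 weeks (≈28 days) ✓; dept Design ✗ → not eligible.
Dental Plan — status contractor ✗ (requires full-time, part-time, or temporary) → not eligible.
Adoption Assistance — status contractor ✗ (excluded) → not eligible.
Vision Plan — status contractor ✗ (excluded) → not eligible.
Remote Work Stipend — service 1431 days ≥ 18 months (≈540 days) ✓; dept Design ✓; site Omaha ✓; rating 2 ≥ 2 ✓; grade L4 ≥ L3 ✓ → eligible.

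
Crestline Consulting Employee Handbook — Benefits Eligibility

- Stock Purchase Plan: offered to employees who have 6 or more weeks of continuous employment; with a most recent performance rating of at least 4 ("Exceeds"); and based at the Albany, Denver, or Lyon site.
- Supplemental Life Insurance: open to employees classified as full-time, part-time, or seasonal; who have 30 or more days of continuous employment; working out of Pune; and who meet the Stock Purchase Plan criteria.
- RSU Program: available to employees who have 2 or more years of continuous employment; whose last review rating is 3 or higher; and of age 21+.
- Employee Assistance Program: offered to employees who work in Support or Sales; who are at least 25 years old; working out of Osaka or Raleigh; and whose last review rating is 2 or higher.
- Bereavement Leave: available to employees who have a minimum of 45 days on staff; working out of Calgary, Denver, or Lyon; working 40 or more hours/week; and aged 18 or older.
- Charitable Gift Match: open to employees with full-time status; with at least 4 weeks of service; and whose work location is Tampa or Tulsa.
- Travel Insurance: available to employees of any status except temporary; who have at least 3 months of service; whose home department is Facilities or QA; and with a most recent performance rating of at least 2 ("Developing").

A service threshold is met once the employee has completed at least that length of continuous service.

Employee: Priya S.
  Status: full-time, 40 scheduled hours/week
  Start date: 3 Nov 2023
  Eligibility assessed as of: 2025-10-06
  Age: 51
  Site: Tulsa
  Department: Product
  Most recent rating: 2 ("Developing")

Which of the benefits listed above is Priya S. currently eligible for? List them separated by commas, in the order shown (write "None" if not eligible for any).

Charitable Gift Match

Service from 3 Nov 2023 to 2025-10-06: 703 days.
Stock Purchase Plan — service 703 days ≥ 6 weeks (≈42 days) ✓; rating 2 < 4 ✗ → not eligible.
Supplemental Life Insurance — status full-time ✓; service 703 days ≥ 30 days ✓; site Tulsa ✗ (not Pune) → not eligible.
RSU Program — service 703 days < 2 years (≈730 days) ✗ → not eligible.
Employee Assistance Program — dept Product ✗ → not eligible.
Bereavement Leave — service 703 days ≥ 45 days ✓; site Tulsa ✗ (not Calgary, Denver, or Lyon) → not eligible.
Charitable Gift Match — status full-time ✓; service 703 days ≥ 4 weeks (≈28 days) ✓; site Tulsa ✓ → eligible.
Travel Insurance — status full-time ✓ (not excluded); service 703 days ≥ 3 months (≈90 days) ✓; dept Product ✗ → not eligible.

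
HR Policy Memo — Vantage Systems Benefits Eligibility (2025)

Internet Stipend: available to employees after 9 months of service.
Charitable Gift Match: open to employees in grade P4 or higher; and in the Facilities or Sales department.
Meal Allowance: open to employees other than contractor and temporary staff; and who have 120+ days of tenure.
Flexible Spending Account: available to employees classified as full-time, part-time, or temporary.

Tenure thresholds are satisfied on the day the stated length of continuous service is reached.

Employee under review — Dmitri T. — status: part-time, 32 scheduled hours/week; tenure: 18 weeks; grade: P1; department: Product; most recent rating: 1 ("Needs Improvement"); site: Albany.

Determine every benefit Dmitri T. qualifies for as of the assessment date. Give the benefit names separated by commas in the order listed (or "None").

Internet Stipend — service 18 weeks < 9 months (≈270 days) ✗ → not eligible.
Charitable Gift Match — grade P1 < P4 ✗ → not eligible.
Meal Allowance — status part-time ✓ (not excluded); service 18 weeks ≥ 120 days ✓ → eligible.
Flexible Spending Account — status part-time ✓ → eligible.

Meal Allowance, Flexible Spending Account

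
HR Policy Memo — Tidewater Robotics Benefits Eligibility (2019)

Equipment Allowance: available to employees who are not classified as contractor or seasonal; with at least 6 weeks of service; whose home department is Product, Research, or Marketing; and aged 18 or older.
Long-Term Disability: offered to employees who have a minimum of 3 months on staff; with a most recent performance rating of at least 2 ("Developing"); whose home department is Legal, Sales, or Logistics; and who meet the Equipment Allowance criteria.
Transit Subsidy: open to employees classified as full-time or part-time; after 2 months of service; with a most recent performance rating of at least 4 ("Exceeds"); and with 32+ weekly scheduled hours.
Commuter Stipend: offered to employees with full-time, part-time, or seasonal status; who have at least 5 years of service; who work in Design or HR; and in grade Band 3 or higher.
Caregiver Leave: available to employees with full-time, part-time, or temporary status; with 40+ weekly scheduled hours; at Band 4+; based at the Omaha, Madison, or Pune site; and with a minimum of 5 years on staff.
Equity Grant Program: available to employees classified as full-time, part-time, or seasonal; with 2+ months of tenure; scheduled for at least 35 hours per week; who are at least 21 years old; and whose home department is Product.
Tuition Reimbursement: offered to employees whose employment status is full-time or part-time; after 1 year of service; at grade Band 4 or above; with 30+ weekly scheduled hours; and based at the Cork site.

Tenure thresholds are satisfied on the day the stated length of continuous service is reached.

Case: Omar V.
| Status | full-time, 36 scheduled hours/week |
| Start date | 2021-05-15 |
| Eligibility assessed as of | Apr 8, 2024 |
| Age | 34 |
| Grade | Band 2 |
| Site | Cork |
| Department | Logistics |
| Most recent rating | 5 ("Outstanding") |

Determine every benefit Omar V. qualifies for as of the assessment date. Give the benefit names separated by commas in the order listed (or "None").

Service from 2021-05-15 to Apr 8, 2024: 1059 days.
Equipment Allowance — status full-time ✓ (not excluded); service 1059 days ≥ 6 weeks (≈42 days) ✓; dept Logistics ✗ → not eligible.
Long-Term Disability — service 1059 days ≥ 3 months (≈90 days) ✓; rating 5 ≥ 2 ✓; dept Logistics ✓; not eligible for Equipment Allowance ✗ → not eligible.
Transit Subsidy — status full-time ✓; service 1059 days ≥ 2 months (≈60 days) ✓; rating 5 ≥ 4 ✓; 36 hrs/wk ≥ 32 ✓ → eligible.
Commuter Stipend — status full-time ✓; service 1059 days < 5 years (≈1825 days) ✗ → not eligible.
Caregiver Leave — status full-time ✓; 36 hrs/wk < 40 ✗ → not eligible.
Equity Grant Program — status full-time ✓; service 1059 days ≥ 2 months (≈60 days) ✓; 36 hrs/wk ≥ 35 ✓; age 34 ≥ 21 ✓; dept Logistics ✗ → not eligible.
Tuition Reimbursement — status full-time ✓; service 1059 days ≥ 1 year (≈365 days) ✓; grade Band 2 < Band 4 ✗ → not eligible.

Transit Subsidy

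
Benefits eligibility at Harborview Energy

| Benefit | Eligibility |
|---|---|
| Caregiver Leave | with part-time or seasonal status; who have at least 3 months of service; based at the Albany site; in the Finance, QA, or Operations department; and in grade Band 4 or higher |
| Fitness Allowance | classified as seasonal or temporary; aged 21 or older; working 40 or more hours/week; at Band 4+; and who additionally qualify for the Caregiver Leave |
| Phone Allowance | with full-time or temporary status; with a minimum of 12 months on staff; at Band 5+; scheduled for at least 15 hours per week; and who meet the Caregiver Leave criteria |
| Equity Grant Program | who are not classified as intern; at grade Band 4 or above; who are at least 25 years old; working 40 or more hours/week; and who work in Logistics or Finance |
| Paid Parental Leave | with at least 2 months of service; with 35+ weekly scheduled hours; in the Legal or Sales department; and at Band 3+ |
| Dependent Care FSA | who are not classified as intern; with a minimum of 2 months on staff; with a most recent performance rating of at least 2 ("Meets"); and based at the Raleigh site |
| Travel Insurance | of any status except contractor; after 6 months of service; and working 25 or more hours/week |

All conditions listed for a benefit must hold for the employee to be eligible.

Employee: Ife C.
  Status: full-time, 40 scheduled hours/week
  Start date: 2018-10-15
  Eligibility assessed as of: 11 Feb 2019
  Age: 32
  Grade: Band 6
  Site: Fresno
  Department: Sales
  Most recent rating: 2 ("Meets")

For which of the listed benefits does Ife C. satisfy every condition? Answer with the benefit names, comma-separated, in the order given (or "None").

Paid Parental Leave

Service from 2018-10-15 to 11 Feb 2019: 119 days.
Caregiver Leave — status full-time ✗ (requires part-time or seasonal) → not eligible.
Fitness Allowance — status full-time ✗ (requires seasonal or temporary) → not eligible.
Phone Allowance — status full-time ✓; service 119 days < 12 months (≈360 days) ✗ → not eligible.
Equity Grant Program — status full-time ✓ (not excluded); grade Band 6 ≥ Band 4 ✓; age 32 ≥ 25 ✓; 40 hrs/wk ≥ 40 ✓; dept Sales ✗ → not eligible.
Paid Parental Leave — service 119 days ≥ 2 months (≈60 days) ✓; 40 hrs/wk ≥ 35 ✓; dept Sales ✓; grade Band 6 ≥ Band 3 ✓ → eligible.
Dependent Care FSA — status full-time ✓ (not excluded); service 119 days ≥ 2 months (≈60 days) ✓; rating 2 ≥ 2 ✓; site Fresno ✗ (not Raleigh) → not eligible.
Travel Insurance — status full-time ✓ (not excluded); service 119 days < 6 months (≈180 days) ✗ → not eligible.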